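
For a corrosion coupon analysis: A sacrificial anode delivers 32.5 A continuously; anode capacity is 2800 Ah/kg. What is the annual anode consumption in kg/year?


Annual consumption = current * hours per year / capacity
Rate = 32.5 * 8760 / 2800 = 101.7 kg/year

101.7 kg/year


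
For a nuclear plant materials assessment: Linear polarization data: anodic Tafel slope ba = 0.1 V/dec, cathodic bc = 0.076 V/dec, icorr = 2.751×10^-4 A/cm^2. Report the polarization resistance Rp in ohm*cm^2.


Apply the Stern-Geary equation: Rp = ba*bc / (2.303*icorr*(ba+bc))
ba*bc = 0.1*0.076 = 0.0076
ba+bc = 0.176; 2.303*icorr*(ba+bc) = 2.303*2.751×10^-4*0.176 = 1.1150573×10^-4
Rp = 0.0076 / 1.1150573×10^-4 = 68.16 ohm*cm^2

68.16 ohm*cm^2


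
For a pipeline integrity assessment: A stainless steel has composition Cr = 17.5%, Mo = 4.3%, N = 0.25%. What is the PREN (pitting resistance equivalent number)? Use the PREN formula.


Apply the PREN formula: PREN = Cr + 3.3*Mo + 16*N
PREN = 17.5 + 3.3*4.3 + 16*0.25
PREN = 17.5 + 14.19 + 4.0 = 35.69

35.69


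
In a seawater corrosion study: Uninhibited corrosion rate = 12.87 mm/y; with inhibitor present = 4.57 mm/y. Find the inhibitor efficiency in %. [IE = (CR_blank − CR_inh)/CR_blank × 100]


Apply the inhibitor-efficiency definition: IE = (CR_blank − CR_inh)/CR_blank × 100
IE = (12.87 − 4.57) / 12.87 × 100
IE = 8.3 / 12.87 × 100 = 64.5 %

64.5 %


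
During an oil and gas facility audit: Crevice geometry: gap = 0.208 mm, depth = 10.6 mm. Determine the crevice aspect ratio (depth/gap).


Aspect ratio = depth / gap
Ratio = 10.6 / 0.208 = 51.0

51.0


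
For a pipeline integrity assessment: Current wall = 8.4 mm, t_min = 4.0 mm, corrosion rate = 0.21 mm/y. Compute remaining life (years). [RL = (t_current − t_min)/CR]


Apply the remaining-life relation: RL = (t_current − t_min) / CR
RL = (8.4 − 4.0) / 0.21 = 4.4 / 0.21 = 21.0 years

21.0 years


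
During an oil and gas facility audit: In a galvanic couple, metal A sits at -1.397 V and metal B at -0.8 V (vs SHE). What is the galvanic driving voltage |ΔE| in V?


Driving voltage is the absolute potential difference.
|ΔE| = |-1.397 − (-0.8)| = 0.597 V

0.597 V


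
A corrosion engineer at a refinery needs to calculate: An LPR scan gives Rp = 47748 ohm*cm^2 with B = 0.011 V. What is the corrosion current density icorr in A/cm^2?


Apply the Stern-Geary relation: icorr = B / Rp
icorr = 0.011 / 47748 = 2.304×10^-7 A/cm^2

2.304×10^-7 A/cm^2


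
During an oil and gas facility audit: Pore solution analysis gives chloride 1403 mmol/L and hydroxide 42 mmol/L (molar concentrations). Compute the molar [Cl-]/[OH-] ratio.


Threshold parameter = [Cl-] / [OH-] (molar basis; both in mmol/L, so units cancel)
Ratio = 1403 / 42 = 33.4

33.4


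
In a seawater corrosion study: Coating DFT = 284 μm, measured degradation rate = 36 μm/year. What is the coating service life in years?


Service life = thickness / degradation rate
Life = 284 / 36 = 7.9 years

7.9 years


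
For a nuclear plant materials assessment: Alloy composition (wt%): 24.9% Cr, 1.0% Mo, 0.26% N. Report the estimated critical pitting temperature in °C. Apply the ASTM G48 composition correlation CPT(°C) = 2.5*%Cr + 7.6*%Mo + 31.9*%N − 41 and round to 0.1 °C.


Apply the ASTM G48 empirical CPT estimate: CPT(°C) = 2.5*%Cr + 7.6*%Mo + 31.9*%N − 41
2.5*24.9 = 62.25; 7.6*1.0 = 7.6; 31.9*0.26 = 8.294
CPT = 62.25 + 7.6 + 8.294 − 41 = 37.144 °C
Rounded to 0.1 °C: CPT ≈ 37.1 °C

37.1 °C


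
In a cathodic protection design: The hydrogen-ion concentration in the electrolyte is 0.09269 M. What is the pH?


pH = −log10[H+]
pH = −log10(0.09269) = 1.03

1.03


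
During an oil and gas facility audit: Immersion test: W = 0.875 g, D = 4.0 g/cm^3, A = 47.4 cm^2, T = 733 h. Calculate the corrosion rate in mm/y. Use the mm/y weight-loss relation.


Apply the mm/y weight-loss relation: CR = 87600 * W / (D * A * T)
Numerator: 87600 * 0.875 = 76650.0
Denominator: 4.0 * 47.4 * 733 = 138976.8
CR = 76650.0 / 138976.8 = 0.5515 mm/y

0.5515 mm/y


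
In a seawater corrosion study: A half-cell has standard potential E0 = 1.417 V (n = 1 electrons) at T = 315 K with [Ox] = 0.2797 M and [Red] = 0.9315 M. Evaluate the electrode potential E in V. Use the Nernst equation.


Apply the Nernst equation: E = E0 + (RT/nF)*ln([Ox]/[Red])
Step 1: RT/nF = 8.314*315/(1*96485) = 0.02714318 V
Step 2: [Ox]/[Red] = 0.2797/0.9315 = 0.300268
Step 3: ln(0.300268) = -1.20308
Step 4: correction = 0.02714318 * -1.20308 = -0.0327 V
E = 1.417 + -0.0327 = 1.3843 V

1.3843 V


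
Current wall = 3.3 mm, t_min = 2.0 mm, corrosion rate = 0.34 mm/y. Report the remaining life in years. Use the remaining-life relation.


Apply the remaining-life relation: RL = (t_current − t_min) / CR
RL = (3.3 − 2.0) / 0.34 = 1.3 / 0.34 = 3.8 years

3.8 years


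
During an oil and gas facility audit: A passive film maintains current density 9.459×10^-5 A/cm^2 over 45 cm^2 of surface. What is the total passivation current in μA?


I = i_pass * A, then convert A → μA (×10^6)
I = 9.459×10^-5 * 45 * 10^6 = 4256.55 μA

4256.55 μA


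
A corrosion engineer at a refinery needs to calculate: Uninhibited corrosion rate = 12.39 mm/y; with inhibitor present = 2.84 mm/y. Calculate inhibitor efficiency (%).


Apply the inhibitor-efficiency definition: IE = (CR_blank − CR_inh)/CR_blank × 100
IE = (12.39 − 2.84) / 12.39 × 100
IE = 9.55 / 12.39 × 100 = 77.1 %

77.1 %


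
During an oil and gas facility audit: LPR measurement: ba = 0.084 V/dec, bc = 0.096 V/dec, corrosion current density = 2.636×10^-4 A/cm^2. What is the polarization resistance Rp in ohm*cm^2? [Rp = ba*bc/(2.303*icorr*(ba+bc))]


Apply the Stern-Geary equation: Rp = ba*bc / (2.303*icorr*(ba+bc))
ba*bc = 0.084*0.096 = 0.008064
ba+bc = 0.18; 2.303*icorr*(ba+bc) = 2.303*2.636×10^-4*0.18 = 1.0927274×10^-4
Rp = 0.008064 / 1.0927274×10^-4 = 73.8 ohm*cm^2

73.8 ohm*cm^2


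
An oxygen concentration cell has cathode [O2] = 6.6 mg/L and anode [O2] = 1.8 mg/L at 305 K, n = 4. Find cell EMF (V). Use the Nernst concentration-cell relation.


Apply the Nernst concentration-cell relation: E = (RT/nF)*ln(C_cathode/C_anode)
RT/nF = 8.314*305/(4*96485) = 0.00657037 V
ln(6.6/1.8) = 1.29928
E = 0.00657037 * 1.29928 = 0.00854 V

0.00854 V


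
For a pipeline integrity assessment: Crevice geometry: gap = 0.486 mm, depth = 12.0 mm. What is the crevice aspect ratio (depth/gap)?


Aspect ratio = depth / gap
Ratio = 12.0 / 0.486 = 24.7

24.7


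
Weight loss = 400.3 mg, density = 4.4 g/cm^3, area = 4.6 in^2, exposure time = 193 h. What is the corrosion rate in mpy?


Apply the mpy weight-loss relation: CR = 534 * W / (D * A * T)
Numerator: 534 * 400.3 = 213760.2
Denominator: 4.4 * 4.6 * 193 = 3906.32
CR = 213760.2 / 3906.32 = 54.722 mpy

54.722 mpy


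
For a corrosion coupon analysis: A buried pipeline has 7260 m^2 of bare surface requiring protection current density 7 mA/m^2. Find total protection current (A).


I = area * current density, then convert mA → A (÷1000)
I = 7260 * 7 / 1000 = 50.82 A

50.82 A


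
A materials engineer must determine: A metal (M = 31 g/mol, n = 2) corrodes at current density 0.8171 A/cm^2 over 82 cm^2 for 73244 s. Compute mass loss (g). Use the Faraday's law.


Apply Faraday's law: m = i*A*t*M / (n*F)
Total charge passed Q = i*A*t = 0.8171*82*73244 = 4907509.1368 C
m = Q*M/(n*F) = 4907509.1368*31/(2*96485) = 788.3753 g

788.3753 g


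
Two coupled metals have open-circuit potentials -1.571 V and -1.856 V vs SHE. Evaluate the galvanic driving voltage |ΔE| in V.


Driving voltage is the absolute potential difference.
|ΔE| = |-1.571 − (-1.856)| = 0.285 V

0.285 V


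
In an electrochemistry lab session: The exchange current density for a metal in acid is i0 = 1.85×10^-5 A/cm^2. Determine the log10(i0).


i0 = 1.85×10^-5 A/cm^2
log10(i0) = -4.733

-4.733


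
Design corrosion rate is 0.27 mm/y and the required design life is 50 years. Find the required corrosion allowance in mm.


Corrosion allowance = CR × design life
CA = 0.27 * 50 = 13.5 mm

13.5 mm


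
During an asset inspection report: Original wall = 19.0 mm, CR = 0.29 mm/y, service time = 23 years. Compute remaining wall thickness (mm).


Remaining wall = original − CR × time
t = 19.0 − 0.29*23 = 19.0 − 6.67 = 12.33 mm

12.33 mm


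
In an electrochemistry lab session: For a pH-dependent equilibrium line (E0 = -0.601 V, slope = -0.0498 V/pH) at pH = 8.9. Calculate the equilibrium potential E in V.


Apply the Pourbaix line equation: E = E0 + slope*pH
E = -0.601 + (-0.0498)*8.9 = -0.601 + (-0.44322) = -1.04422 V
Rounded to 4 decimal places: E = -1.0442 V

-1.0442 V


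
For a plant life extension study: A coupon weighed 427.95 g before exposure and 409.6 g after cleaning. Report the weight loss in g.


Weight loss = initial − final
WL = 427.95 − 409.6 = 18.35 g

18.35 g


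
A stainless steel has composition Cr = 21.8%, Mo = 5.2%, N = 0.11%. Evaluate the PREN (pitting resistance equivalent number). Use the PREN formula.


Apply the PREN formula: PREN = Cr + 3.3*Mo + 16*N
PREN = 21.8 + 3.3*5.2 + 16*0.11
PREN = 21.8 + 17.16 + 1.76 = 40.72

40.72


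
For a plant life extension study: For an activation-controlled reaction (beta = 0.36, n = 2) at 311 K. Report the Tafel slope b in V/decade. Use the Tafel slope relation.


Apply the Tafel slope relation: b = 2.303*R*T/(beta*n*F)
Numerator: 2.303 * 8.314 * 311 = 5954.76
Denominator: 0.36 * 2 * 96485 = 69469.2
b = 5954.76 / 69469.2 = 0.0857 V/decade

0.0857 V/decade


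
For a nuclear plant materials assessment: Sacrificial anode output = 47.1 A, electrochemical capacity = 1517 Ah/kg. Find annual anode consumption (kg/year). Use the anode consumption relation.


Annual consumption = current * hours per year / capacity
Rate = 47.1 * 8760 / 1517 = 272.0 kg/year

272.0 kg/year


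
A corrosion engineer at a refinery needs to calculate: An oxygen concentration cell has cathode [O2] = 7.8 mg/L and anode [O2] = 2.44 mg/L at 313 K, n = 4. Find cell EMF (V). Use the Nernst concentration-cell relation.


Apply the Nernst concentration-cell relation: E = (RT/nF)*ln(C_cathode/C_anode)
RT/nF = 8.314*313/(4*96485) = 0.00674271 V
ln(7.8/2.44) = 1.16213
E = 0.00674271 * 1.16213 = 0.00784 V

0.00784 V


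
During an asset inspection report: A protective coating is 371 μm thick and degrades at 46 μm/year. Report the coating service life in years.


Service life = thickness / degradation rate
Life = 371 / 46 = 8.1 years

8.1 years


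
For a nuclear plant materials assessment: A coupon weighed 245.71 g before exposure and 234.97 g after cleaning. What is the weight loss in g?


Weight loss = initial − final
WL = 245.71 − 234.97 = 10.74 g

10.74 g


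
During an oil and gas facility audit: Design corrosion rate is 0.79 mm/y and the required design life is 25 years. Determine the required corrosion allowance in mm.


Corrosion allowance = CR × design life
CA = 0.79 * 25 = 19.75 mm

19.75 mm


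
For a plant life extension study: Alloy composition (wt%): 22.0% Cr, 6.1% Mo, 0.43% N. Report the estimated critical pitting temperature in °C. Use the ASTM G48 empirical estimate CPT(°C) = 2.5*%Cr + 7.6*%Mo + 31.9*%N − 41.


Apply the ASTM G48 empirical CPT estimate: CPT(°C) = 2.5*%Cr + 7.6*%Mo + 31.9*%N − 41
2.5*22.0 = 55; 7.6*6.1 = 46.36; 31.9*0.43 = 13.717
CPT = 55 + 46.36 + 13.717 − 41 = 74.077 °C
Rounded to 0.1 °C: CPT ≈ 74.1 °C

74.1 °C


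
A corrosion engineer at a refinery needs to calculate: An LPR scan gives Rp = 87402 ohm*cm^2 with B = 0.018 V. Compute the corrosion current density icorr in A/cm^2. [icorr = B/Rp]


Apply the Stern-Geary relation: icorr = B / Rp
icorr = 0.018 / 87402 = 2.059×10^-7 A/cm^2

2.059×10^-7 A/cm^2


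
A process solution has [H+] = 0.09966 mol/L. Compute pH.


pH = −log10[H+]
pH = −log10(0.09966) = 1.0

1.0


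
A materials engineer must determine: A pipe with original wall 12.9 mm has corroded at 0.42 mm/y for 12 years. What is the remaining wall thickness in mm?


Remaining wall = original − CR × time
t = 12.9 − 0.42*12 = 12.9 − 5.04 = 7.86 mm

7.86 mm


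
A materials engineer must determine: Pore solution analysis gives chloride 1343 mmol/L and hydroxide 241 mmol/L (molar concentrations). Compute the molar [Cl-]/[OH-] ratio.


Threshold parameter = [Cl-] / [OH-] (molar basis; both in mmol/L, so units cancel)
Ratio = 1343 / 241 = 5.57

5.57


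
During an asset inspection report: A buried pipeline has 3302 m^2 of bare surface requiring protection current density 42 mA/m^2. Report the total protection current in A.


I = area * current density, then convert mA → A (÷1000)
I = 3302 * 42 / 1000 = 138.68 A

138.68 A


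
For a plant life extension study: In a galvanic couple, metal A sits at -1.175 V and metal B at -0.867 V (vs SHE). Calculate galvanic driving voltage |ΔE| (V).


Driving voltage is the absolute potential difference.
|ΔE| = |-1.175 − (-0.867)| = 0.308 V

0.308 V


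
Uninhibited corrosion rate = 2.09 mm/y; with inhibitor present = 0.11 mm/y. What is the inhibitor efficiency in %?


Apply the inhibitor-efficiency definition: IE = (CR_blank − CR_inh)/CR_blank × 100
IE = (2.09 − 0.11) / 2.09 × 100
IE = 1.98 / 2.09 × 100 = 94.7 %

94.7 %


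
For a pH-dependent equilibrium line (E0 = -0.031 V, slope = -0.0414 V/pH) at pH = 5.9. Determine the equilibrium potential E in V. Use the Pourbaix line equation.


Apply the Pourbaix line equation: E = E0 + slope*pH
E = -0.031 + (-0.0414)*5.9 = -0.031 + (-0.24426) = -0.27526 V
Rounded to 4 decimal places: E = -0.2753 V

-0.2753 V


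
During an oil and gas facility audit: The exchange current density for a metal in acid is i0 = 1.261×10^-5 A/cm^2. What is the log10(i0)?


i0 = 1.261×10^-5 A/cm^2
log10(i0) = -4.899

-4.899


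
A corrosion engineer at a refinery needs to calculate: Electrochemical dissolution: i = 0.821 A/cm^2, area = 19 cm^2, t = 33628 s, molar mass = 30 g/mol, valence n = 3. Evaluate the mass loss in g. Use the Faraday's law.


Apply Faraday's law: m = i*A*t*M / (n*F)
Total charge passed Q = i*A*t = 0.821*19*33628 = 524563.172 C
m = Q*M/(n*F) = 524563.172*30/(3*96485) = 54.3673 g

54.3673 g


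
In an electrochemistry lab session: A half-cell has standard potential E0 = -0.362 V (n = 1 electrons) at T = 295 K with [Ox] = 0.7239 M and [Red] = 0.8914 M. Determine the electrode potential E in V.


Apply the Nernst equation: E = E0 + (RT/nF)*ln([Ox]/[Red])
Step 1: RT/nF = 8.314*295/(1*96485) = 0.02541981 V
Step 2: [Ox]/[Red] = 0.7239/0.8914 = 0.812093
Step 3: ln(0.812093) = -0.20814
Step 4: correction = 0.02541981 * -0.20814 = -0.005 V
E = -0.362 + -0.005 = -0.367 V

-0.367 V


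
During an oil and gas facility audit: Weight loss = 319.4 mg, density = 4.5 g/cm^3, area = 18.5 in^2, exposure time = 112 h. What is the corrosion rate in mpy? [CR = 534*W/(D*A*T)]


Apply the mpy weight-loss relation: CR = 534 * W / (D * A * T)
Numerator: 534 * 319.4 = 170559.6
Denominator: 4.5 * 18.5 * 112 = 9324.0
CR = 170559.6 / 9324.0 = 18.2925 mpy

18.2925 mpy


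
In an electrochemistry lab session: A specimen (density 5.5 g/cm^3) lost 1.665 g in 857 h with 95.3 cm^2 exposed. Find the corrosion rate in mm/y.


Apply the mm/y weight-loss relation: CR = 87600 * W / (D * A * T)
Numerator: 87600 * 1.665 = 145854.0
Denominator: 5.5 * 95.3 * 857 = 449196.55
CR = 145854.0 / 449196.55 = 0.3247 mm/y

0.3247 mm/y


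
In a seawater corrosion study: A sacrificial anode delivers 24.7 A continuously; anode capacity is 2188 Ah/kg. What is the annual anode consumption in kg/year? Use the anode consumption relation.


Annual consumption = current * hours per year / capacity
Rate = 24.7 * 8760 / 2188 = 98.9 kg/year

98.9 kg/year


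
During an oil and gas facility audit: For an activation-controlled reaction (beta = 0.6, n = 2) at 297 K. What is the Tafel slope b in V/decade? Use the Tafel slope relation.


Apply the Tafel slope relation: b = 2.303*R*T/(beta*n*F)
Numerator: 2.303 * 8.314 * 297 = 5686.7
Denominator: 0.6 * 2 * 96485 = 115782.0
b = 5686.7 / 115782.0 = 0.0491 V/decade

0.0491 V/decade


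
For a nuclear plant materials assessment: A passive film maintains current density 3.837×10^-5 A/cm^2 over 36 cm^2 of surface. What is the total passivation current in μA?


I = i_pass * A, then convert A → μA (×10^6)
I = 3.837×10^-5 * 36 * 10^6 = 1381.32 μA

1381.32 μA


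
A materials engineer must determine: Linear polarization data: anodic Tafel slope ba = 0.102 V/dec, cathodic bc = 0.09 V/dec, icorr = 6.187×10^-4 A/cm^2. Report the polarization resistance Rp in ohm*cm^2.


Apply the Stern-Geary equation: Rp = ba*bc / (2.303*icorr*(ba+bc))
ba*bc = 0.102*0.09 = 0.00918
ba+bc = 0.192; 2.303*icorr*(ba+bc) = 2.303*6.187×10^-4*0.192 = 2.7357429×10^-4
Rp = 0.00918 / 2.7357429×10^-4 = 33.6 ohm*cm^2

33.6 ohm*cm^2


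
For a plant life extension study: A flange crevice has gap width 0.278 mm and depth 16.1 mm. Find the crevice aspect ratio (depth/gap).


Aspect ratio = depth / gap
Ratio = 16.1 / 0.278 = 57.9

57.9


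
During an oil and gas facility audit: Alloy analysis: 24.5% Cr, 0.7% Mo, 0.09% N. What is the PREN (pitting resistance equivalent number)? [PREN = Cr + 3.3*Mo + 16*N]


Apply the PREN formula: PREN = Cr + 3.3*Mo + 16*N
PREN = 24.5 + 3.3*0.7 + 16*0.09
PREN = 24.5 + 2.31 + 1.44 = 28.25

28.25


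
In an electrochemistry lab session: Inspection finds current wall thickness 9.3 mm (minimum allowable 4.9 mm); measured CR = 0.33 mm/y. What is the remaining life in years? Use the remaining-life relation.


Apply the remaining-life relation: RL = (t_current − t_min) / CR
RL = (9.3 − 4.9) / 0.33 = 4.4 / 0.33 = 13.3 years

13.3 years


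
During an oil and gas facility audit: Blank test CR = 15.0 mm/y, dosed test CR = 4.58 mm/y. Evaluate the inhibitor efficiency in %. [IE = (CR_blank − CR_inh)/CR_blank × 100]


Apply the inhibitor-efficiency definition: IE = (CR_blank − CR_inh)/CR_blank × 100
IE = (15.0 − 4.58) / 15.0 × 100
IE = 10.42 / 15.0 × 100 = 69.5 %

69.5 %


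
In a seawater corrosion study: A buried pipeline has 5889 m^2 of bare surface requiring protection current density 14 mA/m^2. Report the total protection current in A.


I = area * current density, then convert mA → A (÷1000)
I = 5889 * 14 / 1000 = 82.45 A

82.45 A


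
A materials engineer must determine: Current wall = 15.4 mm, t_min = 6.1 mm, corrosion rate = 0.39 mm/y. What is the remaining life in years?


Apply the remaining-life relation: RL = (t_current − t_min) / CR
RL = (15.4 − 6.1) / 0.39 = 9.3 / 0.39 = 23.8 years

23.8 years


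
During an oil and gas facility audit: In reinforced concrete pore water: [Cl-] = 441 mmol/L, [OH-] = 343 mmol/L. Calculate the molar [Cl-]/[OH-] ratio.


Threshold parameter = [Cl-] / [OH-] (molar basis; both in mmol/L, so units cancel)
Ratio = 441 / 343 = 1.29

1.29


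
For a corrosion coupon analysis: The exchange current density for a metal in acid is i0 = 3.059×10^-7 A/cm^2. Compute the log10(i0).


i0 = 3.059×10^-7 A/cm^2
log10(i0) = -6.514

-6.514


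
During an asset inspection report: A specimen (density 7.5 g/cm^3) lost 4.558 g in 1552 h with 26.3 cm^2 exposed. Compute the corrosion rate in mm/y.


Apply the mm/y weight-loss relation: CR = 87600 * W / (D * A * T)
Numerator: 87600 * 4.558 = 399280.8
Denominator: 7.5 * 26.3 * 1552 = 306132.0
CR = 399280.8 / 306132.0 = 1.30428 mm/y

1.30428 mm/y


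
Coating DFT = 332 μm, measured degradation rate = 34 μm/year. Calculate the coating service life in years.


Service life = thickness / degradation rate
Life = 332 / 34 = 9.8 years

9.8 years


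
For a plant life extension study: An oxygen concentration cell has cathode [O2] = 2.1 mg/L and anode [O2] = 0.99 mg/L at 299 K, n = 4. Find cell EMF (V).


Apply the Nernst concentration-cell relation: E = (RT/nF)*ln(C_cathode/C_anode)
RT/nF = 8.314*299/(4*96485) = 0.00644112 V
ln(2.1/0.99) = 0.75199
E = 0.00644112 * 0.75199 = 0.00484 V

0.00484 V


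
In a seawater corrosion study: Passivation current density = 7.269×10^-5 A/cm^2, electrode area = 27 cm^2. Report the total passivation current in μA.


I = i_pass * A, then convert A → μA (×10^6)
I = 7.269×10^-5 * 27 * 10^6 = 1962.63 μA

1962.63 μA


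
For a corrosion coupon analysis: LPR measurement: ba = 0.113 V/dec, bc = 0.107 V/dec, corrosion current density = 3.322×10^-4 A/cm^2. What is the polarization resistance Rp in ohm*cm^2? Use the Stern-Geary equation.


Apply the Stern-Geary equation: Rp = ba*bc / (2.303*icorr*(ba+bc))
ba*bc = 0.113*0.107 = 0.012091
ba+bc = 0.22; 2.303*icorr*(ba+bc) = 2.303*3.322×10^-4*0.22 = 1.6831245×10^-4
Rp = 0.012091 / 1.6831245×10^-4 = 71.8 ohm*cm^2

71.8 ohm*cm^2


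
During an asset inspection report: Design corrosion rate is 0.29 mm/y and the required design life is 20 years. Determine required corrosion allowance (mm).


Corrosion allowance = CR × design life
CA = 0.29 * 20 = 5.8 mm

5.8 mm


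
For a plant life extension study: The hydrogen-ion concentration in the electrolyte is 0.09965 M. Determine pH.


pH = −log10[H+]
pH = −log10(0.09965) = 1.0

1.0


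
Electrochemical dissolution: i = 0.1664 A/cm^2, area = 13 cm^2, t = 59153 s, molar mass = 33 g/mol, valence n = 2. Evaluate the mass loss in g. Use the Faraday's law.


Apply Faraday's law: m = i*A*t*M / (n*F)
Total charge passed Q = i*A*t = 0.1664*13*59153 = 127959.7696 C
m = Q*M/(n*F) = 127959.7696*33/(2*96485) = 21.88253 g

21.88253 g


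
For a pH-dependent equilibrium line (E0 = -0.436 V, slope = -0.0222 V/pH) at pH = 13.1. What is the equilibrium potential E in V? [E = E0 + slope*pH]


Apply the Pourbaix line equation: E = E0 + slope*pH
E = -0.436 + (-0.0222)*13.1 = -0.436 + (-0.29082) = -0.72682 V
Rounded to 4 decimal places: E = -0.7268 V

-0.7268 V


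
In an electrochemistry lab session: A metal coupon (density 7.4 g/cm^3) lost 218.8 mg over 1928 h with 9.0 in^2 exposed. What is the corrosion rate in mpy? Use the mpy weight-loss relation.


Apply the mpy weight-loss relation: CR = 534 * W / (D * A * T)
Numerator: 534 * 218.8 = 116839.2
Denominator: 7.4 * 9.0 * 1928 = 128404.8
CR = 116839.2 / 128404.8 = 0.9099 mpy

0.9099 mpy


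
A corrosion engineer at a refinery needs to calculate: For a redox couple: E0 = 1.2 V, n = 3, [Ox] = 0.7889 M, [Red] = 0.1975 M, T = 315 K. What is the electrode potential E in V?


Apply the Nernst equation: E = E0 + (RT/nF)*ln([Ox]/[Red])
Step 1: RT/nF = 8.314*315/(3*96485) = 0.00904773 V
Step 2: [Ox]/[Red] = 0.7889/0.1975 = 3.99443
Step 3: ln(3.99443) = 1.384901
Step 4: correction = 0.00904773 * 1.384901 = 0.013 V
E = 1.2 + 0.013 = 1.213 V

1.213 V


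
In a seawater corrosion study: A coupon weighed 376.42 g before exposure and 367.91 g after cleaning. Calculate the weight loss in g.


Weight loss = initial − final
WL = 376.42 − 367.91 = 8.51 g

8.51 g


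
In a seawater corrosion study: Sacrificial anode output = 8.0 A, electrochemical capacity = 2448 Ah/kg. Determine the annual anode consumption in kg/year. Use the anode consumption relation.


Annual consumption = current * hours per year / capacity
Rate = 8.0 * 8760 / 2448 = 28.6 kg/year

28.6 kg/year


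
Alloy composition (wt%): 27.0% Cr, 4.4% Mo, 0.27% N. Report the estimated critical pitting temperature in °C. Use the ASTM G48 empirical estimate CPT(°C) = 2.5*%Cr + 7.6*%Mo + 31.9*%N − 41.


Apply the ASTM G48 empirical CPT estimate: CPT(°C) = 2.5*%Cr + 7.6*%Mo + 31.9*%N − 41
2.5*27.0 = 67.5; 7.6*4.4 = 33.44; 31.9*0.27 = 8.613
CPT = 67.5 + 33.44 + 8.613 − 41 = 68.553 °C
Rounded to 0.1 °C: CPT ≈ 68.6 °C

68.6 °C


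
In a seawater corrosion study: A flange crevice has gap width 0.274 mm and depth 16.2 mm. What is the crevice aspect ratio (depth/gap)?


Aspect ratio = depth / gap
Ratio = 16.2 / 0.274 = 59.1

59.1


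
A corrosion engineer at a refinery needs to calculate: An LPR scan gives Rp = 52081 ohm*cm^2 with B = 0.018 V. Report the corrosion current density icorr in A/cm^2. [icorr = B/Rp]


Apply the Stern-Geary relation: icorr = B / Rp
icorr = 0.018 / 52081 = 3.456×10^-7 A/cm^2

3.456×10^-7 A/cm^2


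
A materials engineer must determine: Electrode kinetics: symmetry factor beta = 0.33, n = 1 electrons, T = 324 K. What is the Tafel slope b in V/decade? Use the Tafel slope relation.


Apply the Tafel slope relation: b = 2.303*R*T/(beta*n*F)
Numerator: 2.303 * 8.314 * 324 = 6203.67
Denominator: 0.33 * 1 * 96485 = 31840.05
b = 6203.67 / 31840.05 = 0.1948 V/decade

0.1948 V/decade


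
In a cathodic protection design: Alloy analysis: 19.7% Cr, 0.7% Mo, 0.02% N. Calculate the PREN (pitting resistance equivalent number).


Apply the PREN formula: PREN = Cr + 3.3*Mo + 16*N
PREN = 19.7 + 3.3*0.7 + 16*0.02
PREN = 19.7 + 2.31 + 0.32 = 22.33

22.33


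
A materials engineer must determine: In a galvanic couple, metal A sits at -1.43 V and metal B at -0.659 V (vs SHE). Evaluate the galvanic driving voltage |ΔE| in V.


Driving voltage is the absolute potential difference.
|ΔE| = |-1.43 − (-0.659)| = 0.771 V

0.771 V


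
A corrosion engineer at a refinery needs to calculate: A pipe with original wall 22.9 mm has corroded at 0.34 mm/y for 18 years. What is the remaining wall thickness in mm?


Remaining wall = original − CR × time
t = 22.9 − 0.34*18 = 22.9 − 6.12 = 16.78 mm

16.78 mm


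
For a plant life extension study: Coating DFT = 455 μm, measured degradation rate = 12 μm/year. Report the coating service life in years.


Service life = thickness / degradation rate
Life = 455 / 12 = 37.9 years

37.9 years


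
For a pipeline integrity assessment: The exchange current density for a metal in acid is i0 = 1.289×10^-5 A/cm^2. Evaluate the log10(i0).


i0 = 1.289×10^-5 A/cm^2
log10(i0) = -4.89

-4.89


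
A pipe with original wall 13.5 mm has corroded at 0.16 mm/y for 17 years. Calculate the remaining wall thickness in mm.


Remaining wall = original − CR × time
t = 13.5 − 0.16*17 = 13.5 − 2.72 = 10.78 mm

10.78 mm


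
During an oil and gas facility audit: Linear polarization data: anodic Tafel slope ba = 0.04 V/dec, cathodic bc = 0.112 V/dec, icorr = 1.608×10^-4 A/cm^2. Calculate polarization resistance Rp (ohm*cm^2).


Apply the Stern-Geary equation: Rp = ba*bc / (2.303*icorr*(ba+bc))
ba*bc = 0.04*0.112 = 0.00448
ba+bc = 0.152; 2.303*icorr*(ba+bc) = 2.303*1.608×10^-4*0.152 = 5.6289005×10^-5
Rp = 0.00448 / 5.6289005×10^-5 = 79.59 ohm*cm^2

79.59 ohm*cm^2


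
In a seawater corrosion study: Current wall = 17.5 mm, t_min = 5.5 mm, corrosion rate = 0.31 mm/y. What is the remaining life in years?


Apply the remaining-life relation: RL = (t_current − t_min) / CR
RL = (17.5 − 5.5) / 0.31 = 12.0 / 0.31 = 38.7 years

38.7 years


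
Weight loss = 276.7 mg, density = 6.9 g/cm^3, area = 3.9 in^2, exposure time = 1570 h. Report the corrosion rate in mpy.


Apply the mpy weight-loss relation: CR = 534 * W / (D * A * T)
Numerator: 534 * 276.7 = 147757.8
Denominator: 6.9 * 3.9 * 1570 = 42248.7
CR = 147757.8 / 42248.7 = 3.497 mpy

3.497 mpy


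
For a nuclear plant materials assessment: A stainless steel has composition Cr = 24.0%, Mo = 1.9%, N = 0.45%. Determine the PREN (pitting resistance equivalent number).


Apply the PREN formula: PREN = Cr + 3.3*Mo + 16*N
PREN = 24.0 + 3.3*1.9 + 16*0.45
PREN = 24.0 + 6.27 + 7.2 = 37.47

37.47


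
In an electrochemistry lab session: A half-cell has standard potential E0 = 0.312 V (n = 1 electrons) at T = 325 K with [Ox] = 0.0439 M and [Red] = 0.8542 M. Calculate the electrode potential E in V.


Apply the Nernst equation: E = E0 + (RT/nF)*ln([Ox]/[Red])
Step 1: RT/nF = 8.314*325/(1*96485) = 0.02800487 V
Step 2: [Ox]/[Red] = 0.0439/0.8542 = 0.051393
Step 3: ln(0.051393) = -2.968253
Step 4: correction = 0.02800487 * -2.968253 = -0.083 V
E = 0.312 + -0.083 = 0.229 V

0.229 V


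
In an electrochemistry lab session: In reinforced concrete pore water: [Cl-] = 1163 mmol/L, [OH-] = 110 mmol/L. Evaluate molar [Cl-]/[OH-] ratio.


Threshold parameter = [Cl-] / [OH-] (molar basis; both in mmol/L, so units cancel)
Ratio = 1163 / 110 = 10.57

10.57


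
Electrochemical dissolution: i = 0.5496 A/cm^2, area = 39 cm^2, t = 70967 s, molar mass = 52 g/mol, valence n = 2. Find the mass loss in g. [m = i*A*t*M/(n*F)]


Apply Faraday's law: m = i*A*t*M / (n*F)
Total charge passed Q = i*A*t = 0.5496*39*70967 = 1521135.0648 C
m = Q*M/(n*F) = 1521135.0648*52/(2*96485) = 409.90321 g

409.90321 g


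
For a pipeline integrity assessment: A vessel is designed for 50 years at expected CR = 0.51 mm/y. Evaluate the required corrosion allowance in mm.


Corrosion allowance = CR × design life
CA = 0.51 * 50 = 25.5 mm

25.5 mm


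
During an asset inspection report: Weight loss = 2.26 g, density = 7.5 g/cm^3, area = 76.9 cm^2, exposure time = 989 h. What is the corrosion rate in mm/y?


Apply the mm/y weight-loss relation: CR = 87600 * W / (D * A * T)
Numerator: 87600 * 2.26 = 197976.0
Denominator: 7.5 * 76.9 * 989 = 570405.75
CR = 197976.0 / 570405.75 = 0.347079 mm/y

0.347079 mm/y


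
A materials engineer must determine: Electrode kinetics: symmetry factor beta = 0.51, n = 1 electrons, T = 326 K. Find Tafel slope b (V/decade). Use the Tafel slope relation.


Apply the Tafel slope relation: b = 2.303*R*T/(beta*n*F)
Numerator: 2.303 * 8.314 * 326 = 6241.97
Denominator: 0.51 * 1 * 96485 = 49207.35
b = 6241.97 / 49207.35 = 0.1269 V/decade

0.1269 V/decade


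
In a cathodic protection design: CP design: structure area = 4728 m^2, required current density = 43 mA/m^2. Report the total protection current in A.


I = area * current density, then convert mA → A (÷1000)
I = 4728 * 43 / 1000 = 203.3 A

203.3 A


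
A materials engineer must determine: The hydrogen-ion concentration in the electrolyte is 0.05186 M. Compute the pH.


pH = −log10[H+]
pH = −log10(0.05186) = 1.29

1.29


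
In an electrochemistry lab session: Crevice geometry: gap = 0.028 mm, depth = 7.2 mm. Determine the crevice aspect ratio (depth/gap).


Aspect ratio = depth / gap
Ratio = 7.2 / 0.028 = 257.1

257.1


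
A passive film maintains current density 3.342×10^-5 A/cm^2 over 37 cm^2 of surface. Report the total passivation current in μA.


I = i_pass * A, then convert A → μA (×10^6)
I = 3.342×10^-5 * 37 * 10^6 = 1236.54 μA

1236.54 μA


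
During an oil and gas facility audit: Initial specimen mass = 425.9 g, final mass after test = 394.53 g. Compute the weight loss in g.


Weight loss = initial − final
WL = 425.9 − 394.53 = 31.37 g

31.37 g


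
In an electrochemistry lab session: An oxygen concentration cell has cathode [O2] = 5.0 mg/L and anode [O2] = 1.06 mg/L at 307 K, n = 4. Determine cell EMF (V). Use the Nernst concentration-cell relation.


Apply the Nernst concentration-cell relation: E = (RT/nF)*ln(C_cathode/C_anode)
RT/nF = 8.314*307/(4*96485) = 0.00661346 V
ln(5.0/1.06) = 1.55117
E = 0.00661346 * 1.55117 = 0.01026 V

0.01026 V


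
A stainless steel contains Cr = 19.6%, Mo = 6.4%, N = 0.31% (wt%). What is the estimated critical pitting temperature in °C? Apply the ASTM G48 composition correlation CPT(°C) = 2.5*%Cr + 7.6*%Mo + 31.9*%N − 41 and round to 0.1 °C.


Apply the ASTM G48 empirical CPT estimate: CPT(°C) = 2.5*%Cr + 7.6*%Mo + 31.9*%N − 41
2.5*19.6 = 49; 7.6*6.4 = 48.64; 31.9*0.31 = 9.889
CPT = 49 + 48.64 + 9.889 − 41 = 66.529 °C
Rounded to 0.1 °C: CPT ≈ 66.5 °C

66.5 °C


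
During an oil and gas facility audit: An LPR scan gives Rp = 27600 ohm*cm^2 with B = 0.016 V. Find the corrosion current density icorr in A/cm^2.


Apply the Stern-Geary relation: icorr = B / Rp
icorr = 0.016 / 27600 = 5.797×10^-7 A/cm^2

5.797×10^-7 A/cm^2


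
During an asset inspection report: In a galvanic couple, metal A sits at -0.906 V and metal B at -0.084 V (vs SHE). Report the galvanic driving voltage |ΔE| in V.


Driving voltage is the absolute potential difference.
|ΔE| = |-0.906 − (-0.084)| = 0.822 V

0.822 V


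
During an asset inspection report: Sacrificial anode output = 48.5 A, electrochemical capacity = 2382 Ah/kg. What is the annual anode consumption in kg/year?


Annual consumption = current * hours per year / capacity
Rate = 48.5 * 8760 / 2382 = 178.4 kg/year

178.4 kg/year


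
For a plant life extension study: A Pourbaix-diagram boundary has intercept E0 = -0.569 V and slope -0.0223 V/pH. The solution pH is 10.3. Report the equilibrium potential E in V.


Apply the Pourbaix line equation: E = E0 + slope*pH
E = -0.569 + (-0.0223)*10.3 = -0.569 + (-0.22969) = -0.79869 V
Rounded to 3 decimal places: E = -0.799 V

-0.799 V


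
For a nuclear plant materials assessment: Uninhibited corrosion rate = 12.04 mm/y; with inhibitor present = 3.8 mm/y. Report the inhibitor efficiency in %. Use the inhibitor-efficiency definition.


Apply the inhibitor-efficiency definition: IE = (CR_blank − CR_inh)/CR_blank × 100
IE = (12.04 − 3.8) / 12.04 × 100
IE = 8.24 / 12.04 × 100 = 68.4 %

68.4 %


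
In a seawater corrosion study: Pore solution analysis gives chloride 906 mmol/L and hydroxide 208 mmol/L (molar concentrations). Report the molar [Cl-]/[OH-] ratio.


Threshold parameter = [Cl-] / [OH-] (molar basis; both in mmol/L, so units cancel)
Ratio = 906 / 208 = 4.36

4.36


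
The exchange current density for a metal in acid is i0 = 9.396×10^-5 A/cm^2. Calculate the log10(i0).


i0 = 9.396×10^-5 A/cm^2
log10(i0) = -4.027

-4.027


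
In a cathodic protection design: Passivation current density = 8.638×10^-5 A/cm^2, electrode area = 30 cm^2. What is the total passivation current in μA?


I = i_pass * A, then convert A → μA (×10^6)
I = 8.638×10^-5 * 30 * 10^6 = 2591.4 μA

2591.4 μA


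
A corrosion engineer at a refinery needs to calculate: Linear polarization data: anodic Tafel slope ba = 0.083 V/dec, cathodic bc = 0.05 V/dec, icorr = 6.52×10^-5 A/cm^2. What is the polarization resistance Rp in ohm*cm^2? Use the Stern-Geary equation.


Apply the Stern-Geary equation: Rp = ba*bc / (2.303*icorr*(ba+bc))
ba*bc = 0.083*0.05 = 0.00415
ba+bc = 0.133; 2.303*icorr*(ba+bc) = 2.303*6.52×10^-5*0.133 = 1.9970695×10^-5
Rp = 0.00415 / 1.9970695×10^-5 = 207.8 ohm*cm^2

207.8 ohm*cm^2


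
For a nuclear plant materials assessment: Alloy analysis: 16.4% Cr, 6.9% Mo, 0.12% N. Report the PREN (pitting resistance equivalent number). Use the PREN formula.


Apply the PREN formula: PREN = Cr + 3.3*Mo + 16*N
PREN = 16.4 + 3.3*6.9 + 16*0.12
PREN = 16.4 + 22.77 + 1.92 = 41.09

41.09


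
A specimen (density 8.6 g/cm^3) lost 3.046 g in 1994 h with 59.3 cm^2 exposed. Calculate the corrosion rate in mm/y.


Apply the mm/y weight-loss relation: CR = 87600 * W / (D * A * T)
Numerator: 87600 * 3.046 = 266829.6
Denominator: 8.6 * 59.3 * 1994 = 1016900.12
CR = 266829.6 / 1016900.12 = 0.2624 mm/y

0.2624 mm/y


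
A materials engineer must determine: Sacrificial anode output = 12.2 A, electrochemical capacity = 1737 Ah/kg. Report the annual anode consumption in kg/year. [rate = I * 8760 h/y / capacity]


Annual consumption = current * hours per year / capacity
Rate = 12.2 * 8760 / 1737 = 61.5 kg/year

61.5 kg/year


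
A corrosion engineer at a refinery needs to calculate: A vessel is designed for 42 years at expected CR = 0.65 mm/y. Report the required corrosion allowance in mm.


Corrosion allowance = CR × design life
CA = 0.65 * 42 = 27.3 mm

27.3 mm


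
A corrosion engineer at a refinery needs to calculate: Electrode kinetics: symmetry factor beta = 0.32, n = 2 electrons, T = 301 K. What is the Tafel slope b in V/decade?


Apply the Tafel slope relation: b = 2.303*R*T/(beta*n*F)
Numerator: 2.303 * 8.314 * 301 = 5763.29
Denominator: 0.32 * 2 * 96485 = 61750.4
b = 5763.29 / 61750.4 = 0.0933 V/decade

0.0933 V/decade


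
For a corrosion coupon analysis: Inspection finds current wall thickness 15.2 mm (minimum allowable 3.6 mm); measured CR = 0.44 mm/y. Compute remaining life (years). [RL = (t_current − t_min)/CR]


Apply the remaining-life relation: RL = (t_current − t_min) / CR
RL = (15.2 − 3.6) / 0.44 = 11.6 / 0.44 = 26.4 years

26.4 years


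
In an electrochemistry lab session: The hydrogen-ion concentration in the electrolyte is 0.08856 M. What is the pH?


pH = −log10[H+]
pH = −log10(0.08856) = 1.05

1.05


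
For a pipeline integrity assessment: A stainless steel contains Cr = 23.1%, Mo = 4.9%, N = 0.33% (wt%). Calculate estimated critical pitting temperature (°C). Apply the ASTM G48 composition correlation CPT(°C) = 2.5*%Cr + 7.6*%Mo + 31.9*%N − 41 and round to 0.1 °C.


Apply the ASTM G48 empirical CPT estimate: CPT(°C) = 2.5*%Cr + 7.6*%Mo + 31.9*%N − 41
2.5*23.1 = 57.75; 7.6*4.9 = 37.24; 31.9*0.33 = 10.527
CPT = 57.75 + 37.24 + 10.527 − 41 = 64.517 °C
Rounded to 0.1 °C: CPT ≈ 64.5 °C

64.5 °C


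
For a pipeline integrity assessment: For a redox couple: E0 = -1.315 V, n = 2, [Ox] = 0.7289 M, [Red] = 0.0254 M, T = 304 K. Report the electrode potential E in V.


Apply the Nernst equation: E = E0 + (RT/nF)*ln([Ox]/[Red])
Step 1: RT/nF = 8.314*304/(2*96485) = 0.01309766 V
Step 2: [Ox]/[Red] = 0.7289/0.0254 = 28.69685
Step 3: ln(28.69685) = 3.356787
Step 4: correction = 0.01309766 * 3.356787 = 0.044 V
E = -1.315 + 0.044 = -1.271 V

-1.271 V


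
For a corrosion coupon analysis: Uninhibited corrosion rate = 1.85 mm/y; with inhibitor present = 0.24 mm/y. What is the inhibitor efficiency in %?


Apply the inhibitor-efficiency definition: IE = (CR_blank − CR_inh)/CR_blank × 100
IE = (1.85 − 0.24) / 1.85 × 100
IE = 1.61 / 1.85 × 100 = 87.0 %

87.0 %


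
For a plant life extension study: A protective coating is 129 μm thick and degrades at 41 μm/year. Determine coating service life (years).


Service life = thickness / degradation rate
Life = 129 / 41 = 3.1 years

3.1 years


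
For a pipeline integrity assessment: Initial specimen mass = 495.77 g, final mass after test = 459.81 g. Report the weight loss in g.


Weight loss = initial − final
WL = 495.77 − 459.81 = 35.96 g

35.96 g


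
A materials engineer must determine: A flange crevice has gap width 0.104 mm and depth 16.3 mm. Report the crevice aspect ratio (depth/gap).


Aspect ratio = depth / gap
Ratio = 16.3 / 0.104 = 156.7

156.7


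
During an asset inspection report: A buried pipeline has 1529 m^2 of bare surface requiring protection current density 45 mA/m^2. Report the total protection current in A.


I = area * current density, then convert mA → A (÷1000)
I = 1529 * 45 / 1000 = 68.81 A

68.81 A


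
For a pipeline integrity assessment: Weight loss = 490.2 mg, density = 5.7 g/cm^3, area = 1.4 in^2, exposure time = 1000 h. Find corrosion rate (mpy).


Apply the mpy weight-loss relation: CR = 534 * W / (D * A * T)
Numerator: 534 * 490.2 = 261766.8
Denominator: 5.7 * 1.4 * 1000 = 7980.0
CR = 261766.8 / 7980.0 = 32.803 mpy

32.803 mpy


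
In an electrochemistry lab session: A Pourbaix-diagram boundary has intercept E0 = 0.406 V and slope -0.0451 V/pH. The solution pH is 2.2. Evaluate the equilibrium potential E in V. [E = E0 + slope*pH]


Apply the Pourbaix line equation: E = E0 + slope*pH
E = 0.406 + (-0.0451)*2.2 = 0.406 + (-0.09922) = 0.30678 V
Rounded to 4 decimal places: E = 0.3068 V

0.3068 V


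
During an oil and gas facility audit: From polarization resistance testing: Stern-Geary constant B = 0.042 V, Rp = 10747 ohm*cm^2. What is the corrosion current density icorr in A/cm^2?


Apply the Stern-Geary relation: icorr = B / Rp
icorr = 0.042 / 10747 = 3.908×10^-6 A/cm^2

3.908×10^-6 A/cm^2
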